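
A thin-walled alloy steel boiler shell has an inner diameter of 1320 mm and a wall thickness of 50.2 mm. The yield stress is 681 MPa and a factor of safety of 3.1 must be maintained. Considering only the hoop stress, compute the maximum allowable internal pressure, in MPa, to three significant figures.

σ_allow = 681/3.1 = 219.7 MPa.
σ_h = pD/(2t) → p_allow = 2σ_allow t/D = 2×219.7×50.2/1320 = 16.71 MPa.

p_allow = 16.7 MPa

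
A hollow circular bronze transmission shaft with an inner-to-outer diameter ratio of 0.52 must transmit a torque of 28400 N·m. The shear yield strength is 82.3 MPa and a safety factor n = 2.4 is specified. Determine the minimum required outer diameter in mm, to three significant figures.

d_o = 166 mm

τ_allow = 82.3/2.4 = 34.29 MPa.
For a hollow shaft τ = 16T/[πd_o³(1−k⁴)] with k = 0.52, so 1−k⁴ = 0.9269.
d_o³ = 16T/[π τ_allow (1−k⁴)] = 16×2.8400×10^7/(π×34.29×0.9269) = 4.551×10^6 mm³.
d_o = 165.7 mm.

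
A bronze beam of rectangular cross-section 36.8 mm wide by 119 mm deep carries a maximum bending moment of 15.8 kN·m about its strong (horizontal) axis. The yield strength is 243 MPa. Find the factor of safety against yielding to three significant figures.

n = 1.34

Section modulus S = bh²/6 = 36.8×119²/6 = 86850 mm³.
σ = M/S = 1.5800×10^7/86850 = 181.9 MPa.
n = 243/181.9 = 1.336.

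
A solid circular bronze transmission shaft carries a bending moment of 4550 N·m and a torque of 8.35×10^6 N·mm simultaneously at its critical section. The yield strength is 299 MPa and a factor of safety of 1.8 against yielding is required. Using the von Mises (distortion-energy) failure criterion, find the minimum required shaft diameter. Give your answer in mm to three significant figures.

σ_allow = σ_y/n = 299/1.8 = 166.1 MPa.
For a solid shaft σ_b = 32M/(πd³) and τ = 16T/(πd³), so the von Mises stress is σ' = (16/πd³)·√(4M²+3T²).
√(4M²+3T²) = √(4×(4.550×10^6)² + 3×(8.350×10^6)²) = 1.709×10^7 N·mm.
d³ = 16×1.709×10^7/(π×166.1) = 523900 mm³.
d = 80.61 mm.

d = 80.6 mm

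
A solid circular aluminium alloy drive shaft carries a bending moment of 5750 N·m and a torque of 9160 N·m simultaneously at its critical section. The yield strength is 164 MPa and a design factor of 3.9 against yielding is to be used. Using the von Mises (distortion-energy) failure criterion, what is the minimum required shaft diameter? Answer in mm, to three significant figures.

d = 133 mm

σ_allow = σ_y/n = 164/3.9 = 42.05 MPa.
For a solid shaft σ_b = 32M/(πd³) and τ = 16T/(πd³), so the von Mises stress is σ' = (16/πd³)·√(4M²+3T²).
√(4M²+3T²) = √(4×(5.750×10^6)² + 3×(9.160×10^6)²) = 1.960×10^7 N·mm.
d³ = 16×1.960×10^7/(π×42.05) = 2.373×10^6 mm³.
d = 133.4 mm.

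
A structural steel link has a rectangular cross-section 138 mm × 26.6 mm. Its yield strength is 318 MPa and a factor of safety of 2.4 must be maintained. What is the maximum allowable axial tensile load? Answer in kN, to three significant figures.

σ_allow = 318/2.4 = 132.5 MPa.
A = 138×26.6 = 3671 mm².
F_allow = σ_allow × A = 132.5×3671 = 486400 N.

F_allow = 486 kN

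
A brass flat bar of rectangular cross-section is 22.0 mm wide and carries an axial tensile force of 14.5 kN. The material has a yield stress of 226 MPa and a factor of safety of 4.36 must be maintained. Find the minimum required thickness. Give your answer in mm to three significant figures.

σ_allow = 226/4.36 = 51.83 MPa.
Required area A = F/σ_allow = 14500/51.83 = 279.7 mm².
t = A/w = 279.7/22.0 = 12.72 mm.

t = 12.7 mm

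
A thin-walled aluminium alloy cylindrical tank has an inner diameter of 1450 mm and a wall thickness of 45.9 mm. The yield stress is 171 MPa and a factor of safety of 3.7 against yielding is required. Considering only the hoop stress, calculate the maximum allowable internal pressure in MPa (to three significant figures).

p_allow = 2.93 MPa

σ_allow = 171/3.7 = 46.22 MPa.
σ_h = pD/(2t) → p_allow = 2σ_allow t/D = 2×46.22×45.9/1450 = 2.926 MPa.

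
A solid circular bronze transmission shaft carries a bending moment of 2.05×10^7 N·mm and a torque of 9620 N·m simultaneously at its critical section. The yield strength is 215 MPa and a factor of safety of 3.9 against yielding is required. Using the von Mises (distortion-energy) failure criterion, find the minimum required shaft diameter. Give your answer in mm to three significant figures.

d = 160 mm

σ_allow = σ_y/n = 215/3.9 = 55.13 MPa.
For a solid shaft σ_b = 32M/(πd³) and τ = 16T/(πd³), so the von Mises stress is σ' = (16/πd³)·√(4M²+3T²).
√(4M²+3T²) = √(4×(2.050×10^7)² + 3×(9.620×10^6)²) = 4.426×10^7 N·mm.
d³ = 16×4.426×10^7/(π×55.13) = 4.089×10^6 mm³.
d = 159.9 mm.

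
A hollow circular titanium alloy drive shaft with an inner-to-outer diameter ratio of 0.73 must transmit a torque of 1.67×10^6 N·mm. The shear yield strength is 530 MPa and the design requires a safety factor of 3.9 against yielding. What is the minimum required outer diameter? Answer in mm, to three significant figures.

d_o = 44.4 mm

τ_allow = 530/3.9 = 135.9 MPa.
For a hollow shaft τ = 16T/[πd_o³(1−k⁴)] with k = 0.73, so 1−k⁴ = 0.7160.
d_o³ = 16T/[π τ_allow (1−k⁴)] = 16×1670000/(π×135.9×0.7160) = 87410 mm³.
d_o = 44.38 mm.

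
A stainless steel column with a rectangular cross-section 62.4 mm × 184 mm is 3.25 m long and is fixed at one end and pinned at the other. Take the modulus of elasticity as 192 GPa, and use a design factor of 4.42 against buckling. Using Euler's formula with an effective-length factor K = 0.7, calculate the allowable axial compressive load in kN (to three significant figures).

P_allow = 309 kN

Buckling occurs about the weak axis: I_min = h·b³/12 = 184×62.4³/12 = 3.726×10^6 mm⁴ (b = 62.4 mm is the smaller dimension).
Effective length L_e = KL = 0.7×3.25 m = 2275 mm.
Euler critical load P_cr = π²EI/L_e² = π²×192000×3.726×10^6/2275² = 1.364×10^6 N.
P_allow = P_cr/n = 1.364×10^6/4.42 = 308600 N.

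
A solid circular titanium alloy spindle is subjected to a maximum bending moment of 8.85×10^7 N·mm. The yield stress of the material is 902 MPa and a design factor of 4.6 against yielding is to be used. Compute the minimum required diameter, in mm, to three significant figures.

σ_allow = 902/4.6 = 196.1 MPa.
For a solid circular section σ = 32M/(πd³), so d³ = 32M/(π σ_allow) = 32×8.8500×10^7/(π×196.1) = 4.597×10^6 mm³.
d = 166.3 mm.

d = 166 mm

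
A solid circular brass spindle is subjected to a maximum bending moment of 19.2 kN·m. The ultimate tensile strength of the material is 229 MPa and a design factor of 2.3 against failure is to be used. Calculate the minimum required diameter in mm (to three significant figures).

d = 125 mm

σ_allow = 229/2.3 = 99.57 MPa.
For a solid circular section σ = 32M/(πd³), so d³ = 32M/(π σ_allow) = 32×1.9200×10^7/(π×99.57) = 1.964×10^6 mm³.
d = 125.2 mm.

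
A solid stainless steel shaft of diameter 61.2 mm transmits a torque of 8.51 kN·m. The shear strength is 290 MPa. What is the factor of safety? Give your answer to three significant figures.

n = 1.53

τ = 16T/(πd³) = 16×8510000/(π×61.2³) = 189.1 MPa.
n = τ_limit/τ = 290/189.1 = 1.534.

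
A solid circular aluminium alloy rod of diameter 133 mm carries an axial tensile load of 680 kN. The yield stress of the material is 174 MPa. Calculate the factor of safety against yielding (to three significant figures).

A = πd²/4 = 13890 mm².
σ = F/A = 680000/13890 = 48.95 MPa.
n = 174/48.95 = 3.555.

n = 3.55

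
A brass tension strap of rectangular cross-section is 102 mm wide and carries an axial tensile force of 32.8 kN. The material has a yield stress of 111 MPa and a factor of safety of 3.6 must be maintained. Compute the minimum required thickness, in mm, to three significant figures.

t = 10.4 mm

σ_allow = 111/3.6 = 30.83 MPa.
Required area A = F/σ_allow = 32800/30.83 = 1064 mm².
t = A/w = 1064/102 = 10.43 mm.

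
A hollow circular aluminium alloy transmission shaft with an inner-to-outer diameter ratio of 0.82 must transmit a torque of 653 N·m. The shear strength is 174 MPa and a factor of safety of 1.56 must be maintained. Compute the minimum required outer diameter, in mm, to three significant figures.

d_o = 37.9 mm

τ_allow = 174/1.56 = 111.5 MPa.
For a hollow shaft τ = 16T/[πd_o³(1−k⁴)] with k = 0.82, so 1−k⁴ = 0.5479.
d_o³ = 16T/[π τ_allow (1−k⁴)] = 16×653000/(π×111.5×0.5479) = 54420 mm³.
d_o = 37.90 mm.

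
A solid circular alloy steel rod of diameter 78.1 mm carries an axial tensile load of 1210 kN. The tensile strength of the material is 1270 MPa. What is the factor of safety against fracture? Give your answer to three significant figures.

A = πd²/4 = 4791 mm².
σ = F/A = 1210000/4791 = 252.6 MPa.
n = 1270/252.6 = 5.028.

n = 5.03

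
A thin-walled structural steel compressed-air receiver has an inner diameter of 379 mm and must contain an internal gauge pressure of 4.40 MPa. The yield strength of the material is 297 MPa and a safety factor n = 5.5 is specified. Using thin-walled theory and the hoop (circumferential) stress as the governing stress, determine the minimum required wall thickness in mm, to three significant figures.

t = 15.4 mm

σ_allow = 297/5.5 = 54.00 MPa.
Hoop stress σ_h = pD/(2t), so t = pD/(2σ_allow) = 4.40×379/(2×54.00) = 15.44 mm.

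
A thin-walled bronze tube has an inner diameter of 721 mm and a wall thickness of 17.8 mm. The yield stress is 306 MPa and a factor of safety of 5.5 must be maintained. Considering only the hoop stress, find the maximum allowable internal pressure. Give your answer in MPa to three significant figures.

p_allow = 2.75 MPa

σ_allow = 306/5.5 = 55.64 MPa.
σ_h = pD/(2t) → p_allow = 2σ_allow t/D = 2×55.64×17.8/721 = 2.747 MPa.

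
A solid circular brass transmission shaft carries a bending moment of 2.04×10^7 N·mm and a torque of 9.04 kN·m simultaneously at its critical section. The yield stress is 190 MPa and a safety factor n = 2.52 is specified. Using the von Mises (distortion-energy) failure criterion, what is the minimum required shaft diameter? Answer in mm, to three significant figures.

d = 143 mm

σ_allow = σ_y/n = 190/2.52 = 75.40 MPa.
For a solid shaft σ_b = 32M/(πd³) and τ = 16T/(πd³), so the von Mises stress is σ' = (16/πd³)·√(4M²+3T²).
√(4M²+3T²) = √(4×(2.040×10^7)² + 3×(9.040×10^6)²) = 4.370×10^7 N·mm.
d³ = 16×4.370×10^7/(π×75.40) = 2.952×10^6 mm³.
d = 143.5 mm.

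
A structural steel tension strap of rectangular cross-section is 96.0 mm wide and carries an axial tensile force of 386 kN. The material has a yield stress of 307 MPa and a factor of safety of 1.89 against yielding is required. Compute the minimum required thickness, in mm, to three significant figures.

σ_allow = 307/1.89 = 162.4 MPa.
Required area A = F/σ_allow = 386000/162.4 = 2376 mm².
t = A/w = 2376/96.0 = 24.75 mm.

t = 24.8 mm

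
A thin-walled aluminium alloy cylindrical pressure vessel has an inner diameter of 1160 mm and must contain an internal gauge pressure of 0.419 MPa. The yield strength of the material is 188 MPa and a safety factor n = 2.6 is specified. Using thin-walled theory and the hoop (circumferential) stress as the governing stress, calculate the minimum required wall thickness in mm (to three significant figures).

t = 3.36 mm

σ_allow = 188/2.6 = 72.31 MPa.
Hoop stress σ_h = pD/(2t), so t = pD/(2σ_allow) = 0.419×1160/(2×72.31) = 3.361 mm.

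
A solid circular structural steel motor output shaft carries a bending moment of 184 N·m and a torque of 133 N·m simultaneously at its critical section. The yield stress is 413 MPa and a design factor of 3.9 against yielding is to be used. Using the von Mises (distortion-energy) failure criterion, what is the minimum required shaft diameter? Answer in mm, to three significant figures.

d = 27.5 mm

σ_allow = σ_y/n = 413/3.9 = 105.9 MPa.
For a solid shaft σ_b = 32M/(πd³) and τ = 16T/(πd³), so the von Mises stress is σ' = (16/πd³)·√(4M²+3T²).
√(4M²+3T²) = √(4×(184000)² + 3×(133000)²) = 434200 N·mm.
d³ = 16×434200/(π×105.9) = 20880 mm³.
d = 27.54 mm.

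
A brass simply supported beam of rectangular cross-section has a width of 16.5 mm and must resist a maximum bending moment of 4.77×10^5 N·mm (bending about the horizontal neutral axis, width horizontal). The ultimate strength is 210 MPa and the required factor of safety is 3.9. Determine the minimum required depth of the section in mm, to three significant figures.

σ_allow = 210/3.9 = 53.85 MPa.
For a rectangular section σ = 6M/(bh²), so h² = 6M/(b σ_allow) = 6×477000/(16.5×53.85) = 3221 mm².
h = 56.76 mm.

h = 56.8 mm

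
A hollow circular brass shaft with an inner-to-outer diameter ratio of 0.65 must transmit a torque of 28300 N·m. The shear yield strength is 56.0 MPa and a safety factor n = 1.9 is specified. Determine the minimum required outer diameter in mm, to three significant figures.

τ_allow = 56.0/1.9 = 29.47 MPa.
For a hollow shaft τ = 16T/[πd_o³(1−k⁴)] with k = 0.65, so 1−k⁴ = 0.8215.
d_o³ = 16T/[π τ_allow (1−k⁴)] = 16×2.8300×10^7/(π×29.47×0.8215) = 5.953×10^6 mm³.
d_o = 181.2 mm.

d_o = 181 mm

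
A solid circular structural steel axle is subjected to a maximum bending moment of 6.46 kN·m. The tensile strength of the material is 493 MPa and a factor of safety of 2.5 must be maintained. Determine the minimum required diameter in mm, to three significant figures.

d = 69.4 mm

σ_allow = 493/2.5 = 197.2 MPa.
For a solid circular section σ = 32M/(πd³), so d³ = 32M/(π σ_allow) = 32×6460000/(π×197.2) = 333700 mm³.
d = 69.36 mm.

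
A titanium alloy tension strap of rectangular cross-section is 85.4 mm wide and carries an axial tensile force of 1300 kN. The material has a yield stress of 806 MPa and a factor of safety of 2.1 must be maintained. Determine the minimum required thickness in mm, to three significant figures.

σ_allow = 806/2.1 = 383.8 MPa.
Required area A = F/σ_allow = 1300000/383.8 = 3387 mm².
t = A/w = 3387/85.4 = 39.66 mm.

t = 39.7 mm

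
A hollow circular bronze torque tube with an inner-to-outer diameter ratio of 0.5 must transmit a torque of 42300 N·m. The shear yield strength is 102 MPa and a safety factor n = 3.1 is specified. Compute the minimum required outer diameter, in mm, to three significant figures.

d_o = 191 mm

τ_allow = 102/3.1 = 32.90 MPa.
For a hollow shaft τ = 16T/[πd_o³(1−k⁴)] with k = 0.5, so 1−k⁴ = 0.9375.
d_o³ = 16T/[π τ_allow (1−k⁴)] = 16×4.2300×10^7/(π×32.90×0.9375) = 6.984×10^6 mm³.
d_o = 191.1 mm.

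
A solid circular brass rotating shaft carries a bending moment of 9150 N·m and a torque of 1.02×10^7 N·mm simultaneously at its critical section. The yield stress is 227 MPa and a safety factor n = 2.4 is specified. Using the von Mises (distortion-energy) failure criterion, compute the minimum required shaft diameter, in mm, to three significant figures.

d = 111 mm

σ_allow = σ_y/n = 227/2.4 = 94.58 MPa.
For a solid shaft σ_b = 32M/(πd³) and τ = 16T/(πd³), so the von Mises stress is σ' = (16/πd³)·√(4M²+3T²).
√(4M²+3T²) = √(4×(9.150×10^6)² + 3×(1.020×10^7)²) = 2.544×10^7 N·mm.
d³ = 16×2.544×10^7/(π×94.58) = 1.370×10^6 mm³.
d = 111.1 mm.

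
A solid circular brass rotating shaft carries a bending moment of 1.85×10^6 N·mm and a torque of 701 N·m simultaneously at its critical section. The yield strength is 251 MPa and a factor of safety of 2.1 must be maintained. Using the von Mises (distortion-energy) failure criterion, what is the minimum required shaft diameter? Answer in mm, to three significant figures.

σ_allow = σ_y/n = 251/2.1 = 119.5 MPa.
For a solid shaft σ_b = 32M/(πd³) and τ = 16T/(πd³), so the von Mises stress is σ' = (16/πd³)·√(4M²+3T²).
√(4M²+3T²) = √(4×(1.850×10^6)² + 3×(701000)²) = 3.894×10^6 N·mm.
d³ = 16×3.894×10^6/(π×119.5) = 165900 mm³.
d = 54.95 mm.

d = 55.0 mm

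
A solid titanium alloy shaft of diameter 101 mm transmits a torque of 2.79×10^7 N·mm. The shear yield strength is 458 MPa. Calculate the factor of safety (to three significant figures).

τ = 16T/(πd³) = 16×2.7900×10^7/(π×101³) = 137.9 MPa.
n = τ_limit/τ = 458/137.9 = 3.321.

n = 3.32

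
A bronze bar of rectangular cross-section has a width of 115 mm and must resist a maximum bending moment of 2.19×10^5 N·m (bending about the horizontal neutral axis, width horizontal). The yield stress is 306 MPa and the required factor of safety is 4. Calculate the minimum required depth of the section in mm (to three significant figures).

h = 386 mm

σ_allow = 306/4 = 76.50 MPa.
For a rectangular section σ = 6M/(bh²), so h² = 6M/(b σ_allow) = 6×2.1900×10^8/(115×76.50) = 149400 mm².
h = 386.5 mm.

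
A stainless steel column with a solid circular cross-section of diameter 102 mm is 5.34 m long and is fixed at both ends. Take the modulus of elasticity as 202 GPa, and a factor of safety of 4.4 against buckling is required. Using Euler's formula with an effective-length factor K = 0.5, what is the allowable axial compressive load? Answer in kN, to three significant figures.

P_allow = 338 kN

I = πd⁴/64 = π×102⁴/64 = 5.313×10^6 mm⁴.
Effective length L_e = KL = 0.5×5.34 m = 2670 mm.
Euler critical load P_cr = π²EI/L_e² = π²×202000×5.313×10^6/2670² = 1.486×10^6 N.
P_allow = P_cr/n = 1.486×10^6/4.4 = 337700 N.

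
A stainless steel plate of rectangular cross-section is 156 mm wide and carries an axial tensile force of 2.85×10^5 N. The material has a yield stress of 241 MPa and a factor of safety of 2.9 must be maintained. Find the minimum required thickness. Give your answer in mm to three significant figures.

σ_allow = 241/2.9 = 83.10 MPa.
Required area A = F/σ_allow = 285000/83.10 = 3429 mm².
t = A/w = 3429/156 = 21.98 mm.

t = 22.0 mm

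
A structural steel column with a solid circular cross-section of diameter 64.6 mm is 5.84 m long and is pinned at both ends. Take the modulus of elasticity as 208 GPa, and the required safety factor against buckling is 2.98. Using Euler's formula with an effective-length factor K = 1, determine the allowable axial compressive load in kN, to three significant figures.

I = πd⁴/64 = π×64.6⁴/64 = 854900 mm⁴.
Effective length L_e = KL = 1×5.84 m = 5840 mm.
Euler critical load P_cr = π²EI/L_e² = π²×208000×854900/5840² = 51460 N.
P_allow = P_cr/n = 51460/2.98 = 17270 N.

P_allow = 17.3 kN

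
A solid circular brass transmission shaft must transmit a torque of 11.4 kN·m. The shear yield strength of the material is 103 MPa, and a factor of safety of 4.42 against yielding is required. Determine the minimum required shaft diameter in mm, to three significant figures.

d = 136 mm

Allowable shear stress τ_allow = 103/4.42 = 23.30 MPa.
For a solid shaft τ = 16T/(πd³), so d³ = 16T/(π τ_allow) = 16×1.1400×10^7/(π×23.30) = 2.491×10^6 mm³.
d = (2.491×10^6)^(1/3) = 135.6 mm.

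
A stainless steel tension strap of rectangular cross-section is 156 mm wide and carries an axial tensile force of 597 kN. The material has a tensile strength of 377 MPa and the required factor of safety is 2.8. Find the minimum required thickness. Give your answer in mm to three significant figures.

t = 28.4 mm

σ_allow = 377/2.8 = 134.6 MPa.
Required area A = F/σ_allow = 597000/134.6 = 4434 mm².
t = A/w = 4434/156 = 28.42 mm.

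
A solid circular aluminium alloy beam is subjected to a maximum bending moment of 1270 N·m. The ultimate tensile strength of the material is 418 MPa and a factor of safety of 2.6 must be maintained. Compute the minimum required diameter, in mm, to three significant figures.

σ_allow = 418/2.6 = 160.8 MPa.
For a solid circular section σ = 32M/(πd³), so d³ = 32M/(π σ_allow) = 32×1270000/(π×160.8) = 80460 mm³.
d = 43.17 mm.

d = 43.2 mm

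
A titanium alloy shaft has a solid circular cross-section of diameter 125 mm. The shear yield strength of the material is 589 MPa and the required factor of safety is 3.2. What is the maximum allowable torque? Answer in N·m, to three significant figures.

τ_allow = 589/3.2 = 184.1 MPa.
For a solid shaft T_allow = τ_allow·πd³/16; πd³/16 = π×125³/16 = 383500 mm³.
T_allow = 184.1×383500 = 7.059×10^7 N·mm = 70590 N·m.

T_allow = 70600 N·m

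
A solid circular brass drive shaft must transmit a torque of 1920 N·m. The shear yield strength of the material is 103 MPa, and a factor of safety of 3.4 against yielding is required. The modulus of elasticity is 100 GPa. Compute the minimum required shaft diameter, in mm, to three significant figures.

d = 68.6 mm

Allowable shear stress τ_allow = 103/3.4 = 30.29 MPa.
For a solid shaft τ = 16T/(πd³), so d³ = 16T/(π τ_allow) = 16×1920000/(π×30.29) = 322800 mm³.
d = (322800)^(1/3) = 68.60 mm.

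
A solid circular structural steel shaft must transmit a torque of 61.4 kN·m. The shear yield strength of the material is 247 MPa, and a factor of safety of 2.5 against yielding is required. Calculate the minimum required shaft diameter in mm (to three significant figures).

d = 147 mm

Allowable shear stress τ_allow = 247/2.5 = 98.80 MPa.
For a solid shaft τ = 16T/(πd³), so d³ = 16T/(π τ_allow) = 16×6.1400×10^7/(π×98.80) = 3.165×10^6 mm³.
d = (3.165×10^6)^(1/3) = 146.8 mm.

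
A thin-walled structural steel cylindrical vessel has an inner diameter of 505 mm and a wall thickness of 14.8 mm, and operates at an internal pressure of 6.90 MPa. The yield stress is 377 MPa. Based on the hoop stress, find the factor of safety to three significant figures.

σ_h = pD/(2t) = 6.90×505/(2×14.8) = 117.7 MPa.
n = 377/117.7 = 3.203.

n = 3.20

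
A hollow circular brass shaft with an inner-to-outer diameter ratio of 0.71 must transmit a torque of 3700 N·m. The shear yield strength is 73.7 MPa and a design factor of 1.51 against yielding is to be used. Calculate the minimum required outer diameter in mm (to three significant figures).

τ_allow = 73.7/1.51 = 48.81 MPa.
For a hollow shaft τ = 16T/[πd_o³(1−k⁴)] with k = 0.71, so 1−k⁴ = 0.7459.
d_o³ = 16T/[π τ_allow (1−k⁴)] = 16×3700000/(π×48.81×0.7459) = 517600 mm³.
d_o = 80.29 mm.

d_o = 80.3 mm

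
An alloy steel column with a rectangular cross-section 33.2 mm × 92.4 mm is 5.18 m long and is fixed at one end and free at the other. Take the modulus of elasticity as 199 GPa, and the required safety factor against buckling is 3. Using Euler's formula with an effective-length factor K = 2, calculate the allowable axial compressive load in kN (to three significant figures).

P_allow = 1.72 kN

Buckling occurs about the weak axis: I_min = h·b³/12 = 92.4×33.2³/12 = 281800 mm⁴ (b = 33.2 mm is the smaller dimension).
Effective length L_e = KL = 2×5.18 m = 10360 mm.
Euler critical load P_cr = π²EI/L_e² = π²×199000×281800/10360² = 5156 N.
P_allow = P_cr/n = 5156/3 = 1719 N.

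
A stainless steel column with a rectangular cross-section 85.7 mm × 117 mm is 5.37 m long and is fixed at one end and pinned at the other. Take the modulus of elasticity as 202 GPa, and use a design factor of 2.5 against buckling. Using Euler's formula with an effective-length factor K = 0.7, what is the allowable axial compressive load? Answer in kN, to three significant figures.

Buckling occurs about the weak axis: I_min = h·b³/12 = 117×85.7³/12 = 6.137×10^6 mm⁴ (b = 85.7 mm is the smaller dimension).
Effective length L_e = KL = 0.7×5.37 m = 3759 mm.
Euler critical load P_cr = π²EI/L_e² = π²×202000×6.137×10^6/3759² = 865900 N.
P_allow = P_cr/n = 865900/2.5 = 346300 N.

P_allow = 346 kN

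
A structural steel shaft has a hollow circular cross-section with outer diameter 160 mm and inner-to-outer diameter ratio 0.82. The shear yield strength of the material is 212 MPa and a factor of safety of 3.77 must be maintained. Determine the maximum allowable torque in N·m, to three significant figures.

τ_allow = 212/3.77 = 56.23 MPa.
For a hollow shaft T_allow = τ_allow·πd_o³(1−k⁴)/16 with 1−k⁴ = 0.5479, so πd_o³(1−k⁴)/16 = 440600 mm³.
T_allow = 56.23×440600 = 2.478×10^7 N·mm = 24780 N·m.

T_allow = 24800 N·m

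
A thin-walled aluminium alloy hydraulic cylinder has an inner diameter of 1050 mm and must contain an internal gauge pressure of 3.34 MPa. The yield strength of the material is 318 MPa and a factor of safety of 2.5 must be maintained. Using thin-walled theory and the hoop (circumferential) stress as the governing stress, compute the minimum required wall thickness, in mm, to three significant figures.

t = 13.8 mm

σ_allow = 318/2.5 = 127.2 MPa.
Hoop stress σ_h = pD/(2t), so t = pD/(2σ_allow) = 3.34×1050/(2×127.2) = 13.79 mm.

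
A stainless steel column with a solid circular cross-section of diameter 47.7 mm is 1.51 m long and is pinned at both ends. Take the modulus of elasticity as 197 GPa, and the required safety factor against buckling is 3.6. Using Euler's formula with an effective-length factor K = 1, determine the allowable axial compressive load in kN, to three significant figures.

I = πd⁴/64 = π×47.7⁴/64 = 254100 mm⁴.
Effective length L_e = KL = 1×1.51 m = 1510 mm.
Euler critical load P_cr = π²EI/L_e² = π²×197000×254100/1510² = 216700 N.
P_allow = P_cr/n = 216700/3.6 = 60190 N.

P_allow = 60.2 kN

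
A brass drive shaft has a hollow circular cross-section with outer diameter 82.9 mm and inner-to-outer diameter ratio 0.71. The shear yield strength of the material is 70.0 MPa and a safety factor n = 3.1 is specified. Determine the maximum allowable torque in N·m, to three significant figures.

T_allow = 1880 N·m

τ_allow = 70.0/3.1 = 22.58 MPa.
For a hollow shaft T_allow = τ_allow·πd_o³(1−k⁴)/16 with 1−k⁴ = 0.7459, so πd_o³(1−k⁴)/16 = 83440 mm³.
T_allow = 22.58×83440 = 1.884×10^6 N·mm = 1884 N·m.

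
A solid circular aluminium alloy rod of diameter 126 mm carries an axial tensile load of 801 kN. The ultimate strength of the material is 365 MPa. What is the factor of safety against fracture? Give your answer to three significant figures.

A = πd²/4 = 12470 mm².
σ = F/A = 801000/12470 = 64.24 MPa.
n = 365/64.24 = 5.682.

n = 5.68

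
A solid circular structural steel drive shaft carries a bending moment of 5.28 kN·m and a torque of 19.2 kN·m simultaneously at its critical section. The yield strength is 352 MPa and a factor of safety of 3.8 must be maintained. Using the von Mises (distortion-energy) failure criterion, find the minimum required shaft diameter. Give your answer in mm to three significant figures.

σ_allow = σ_y/n = 352/3.8 = 92.63 MPa.
For a solid shaft σ_b = 32M/(πd³) and τ = 16T/(πd³), so the von Mises stress is σ' = (16/πd³)·√(4M²+3T²).
√(4M²+3T²) = √(4×(5.280×10^6)² + 3×(1.920×10^7)²) = 3.489×10^7 N·mm.
d³ = 16×3.489×10^7/(π×92.63) = 1.918×10^6 mm³.
d = 124.3 mm.

d = 124 mm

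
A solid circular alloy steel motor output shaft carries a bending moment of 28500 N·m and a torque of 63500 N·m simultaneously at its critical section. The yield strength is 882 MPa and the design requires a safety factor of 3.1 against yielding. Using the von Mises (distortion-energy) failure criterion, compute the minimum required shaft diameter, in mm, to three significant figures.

σ_allow = σ_y/n = 882/3.1 = 284.5 MPa.
For a solid shaft σ_b = 32M/(πd³) and τ = 16T/(πd³), so the von Mises stress is σ' = (16/πd³)·√(4M²+3T²).
√(4M²+3T²) = √(4×(2.850×10^7)² + 3×(6.350×10^7)²) = 1.239×10^8 N·mm.
d³ = 16×1.239×10^8/(π×284.5) = 2.217×10^6 mm³.
d = 130.4 mm.

d = 130 mm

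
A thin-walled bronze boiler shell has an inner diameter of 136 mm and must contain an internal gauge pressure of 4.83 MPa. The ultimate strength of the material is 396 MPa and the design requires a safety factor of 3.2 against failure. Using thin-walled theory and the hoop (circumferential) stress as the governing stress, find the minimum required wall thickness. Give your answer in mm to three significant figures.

σ_allow = 396/3.2 = 123.8 MPa.
Hoop stress σ_h = pD/(2t), so t = pD/(2σ_allow) = 4.83×136/(2×123.8) = 2.654 mm.

t = 2.65 mm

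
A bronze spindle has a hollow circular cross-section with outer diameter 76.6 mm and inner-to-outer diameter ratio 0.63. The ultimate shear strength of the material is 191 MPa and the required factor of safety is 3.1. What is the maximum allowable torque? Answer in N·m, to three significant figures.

τ_allow = 191/3.1 = 61.61 MPa.
For a hollow shaft T_allow = τ_allow·πd_o³(1−k⁴)/16 with 1−k⁴ = 0.8425, so πd_o³(1−k⁴)/16 = 74350 mm³.
T_allow = 61.61×74350 = 4.581×10^6 N·mm = 4581 N·m.

T_allow = 4580 N·m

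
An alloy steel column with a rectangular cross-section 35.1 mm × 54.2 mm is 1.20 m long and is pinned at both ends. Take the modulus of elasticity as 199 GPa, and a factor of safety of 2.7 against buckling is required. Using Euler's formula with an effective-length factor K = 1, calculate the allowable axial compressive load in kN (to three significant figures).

P_allow = 98.7 kN

Buckling occurs about the weak axis: I_min = h·b³/12 = 54.2×35.1³/12 = 195300 mm⁴ (b = 35.1 mm is the smaller dimension).
Effective length L_e = KL = 1×1.20 m = 1200 mm.
Euler critical load P_cr = π²EI/L_e² = π²×199000×195300/1200² = 266400 N.
P_allow = P_cr/n = 266400/2.7 = 98670 N.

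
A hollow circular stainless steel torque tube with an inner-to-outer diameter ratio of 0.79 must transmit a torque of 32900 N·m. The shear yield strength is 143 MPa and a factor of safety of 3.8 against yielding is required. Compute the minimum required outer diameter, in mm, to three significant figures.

d_o = 194 mm

τ_allow = 143/3.8 = 37.63 MPa.
For a hollow shaft τ = 16T/[πd_o³(1−k⁴)] with k = 0.79, so 1−k⁴ = 0.6105.
d_o³ = 16T/[π τ_allow (1−k⁴)] = 16×3.2900×10^7/(π×37.63×0.6105) = 7.293×10^6 mm³.
d_o = 193.9 mm.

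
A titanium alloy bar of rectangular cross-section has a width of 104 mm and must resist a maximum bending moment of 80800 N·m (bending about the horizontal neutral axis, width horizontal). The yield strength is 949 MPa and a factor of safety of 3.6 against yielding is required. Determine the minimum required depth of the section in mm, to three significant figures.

σ_allow = 949/3.6 = 263.6 MPa.
For a rectangular section σ = 6M/(bh²), so h² = 6M/(b σ_allow) = 6×8.0800×10^7/(104×263.6) = 17680 mm².
h = 133.0 mm.

h = 133 mm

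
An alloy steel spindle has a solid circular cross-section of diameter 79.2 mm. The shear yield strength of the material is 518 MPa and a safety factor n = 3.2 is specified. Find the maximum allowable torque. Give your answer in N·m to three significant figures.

τ_allow = 518/3.2 = 161.9 MPa.
For a solid shaft T_allow = τ_allow·πd³/16; πd³/16 = π×79.2³/16 = 97550 mm³.
T_allow = 161.9×97550 = 1.579×10^7 N·mm = 15790 N·m.

T_allow = 15800 N·m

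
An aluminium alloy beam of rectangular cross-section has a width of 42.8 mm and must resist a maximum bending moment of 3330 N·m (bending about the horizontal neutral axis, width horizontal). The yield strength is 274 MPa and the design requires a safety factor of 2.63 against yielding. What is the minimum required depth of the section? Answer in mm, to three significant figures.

h = 66.9 mm

σ_allow = 274/2.63 = 104.2 MPa.
For a rectangular section σ = 6M/(bh²), so h² = 6M/(b σ_allow) = 6×3330000/(42.8×104.2) = 4481 mm².
h = 66.94 mm.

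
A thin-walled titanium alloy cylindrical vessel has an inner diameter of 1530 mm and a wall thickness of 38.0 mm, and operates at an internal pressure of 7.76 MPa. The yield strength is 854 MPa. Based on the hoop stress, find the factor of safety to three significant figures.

n = 5.47

σ_h = pD/(2t) = 7.76×1530/(2×38.0) = 156.2 MPa.
n = 854/156.2 = 5.467.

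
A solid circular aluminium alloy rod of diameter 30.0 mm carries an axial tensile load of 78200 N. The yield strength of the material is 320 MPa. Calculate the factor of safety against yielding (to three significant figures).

n = 2.89

A = πd²/4 = 706.9 mm².
σ = F/A = 78200/706.9 = 110.6 MPa.
n = 320/110.6 = 2.893.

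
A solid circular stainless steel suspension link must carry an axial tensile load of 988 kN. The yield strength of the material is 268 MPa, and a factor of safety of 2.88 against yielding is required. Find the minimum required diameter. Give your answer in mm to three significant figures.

Allowable stress σ_allow = 268/2.88 = 93.06 MPa.
Required area A = F/σ_allow = 988000/93.06 = 10620 mm².
A = πd²/4 → d = √(4A/π) = 116.3 mm.

d = 116 mm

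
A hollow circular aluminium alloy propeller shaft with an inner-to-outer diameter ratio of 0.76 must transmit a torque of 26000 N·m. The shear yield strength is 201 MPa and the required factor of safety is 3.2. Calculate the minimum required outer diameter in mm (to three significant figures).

τ_allow = 201/3.2 = 62.81 MPa.
For a hollow shaft τ = 16T/[πd_o³(1−k⁴)] with k = 0.76, so 1−k⁴ = 0.6664.
d_o³ = 16T/[π τ_allow (1−k⁴)] = 16×2.6000×10^7/(π×62.81×0.6664) = 3.164×10^6 mm³.
d_o = 146.8 mm.

d_o = 147 mm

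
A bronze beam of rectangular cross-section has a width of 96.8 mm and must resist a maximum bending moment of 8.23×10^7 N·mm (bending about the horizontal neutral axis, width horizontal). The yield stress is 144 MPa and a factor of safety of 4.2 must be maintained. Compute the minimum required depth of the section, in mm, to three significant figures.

σ_allow = 144/4.2 = 34.29 MPa.
For a rectangular section σ = 6M/(bh²), so h² = 6M/(b σ_allow) = 6×8.2300×10^7/(96.8×34.29) = 148800 mm².
h = 385.7 mm.

h = 386 mm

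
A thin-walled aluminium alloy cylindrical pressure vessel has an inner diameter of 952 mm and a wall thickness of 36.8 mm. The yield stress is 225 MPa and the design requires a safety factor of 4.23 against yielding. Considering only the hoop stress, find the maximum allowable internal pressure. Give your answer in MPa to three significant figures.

σ_allow = 225/4.23 = 53.19 MPa.
σ_h = pD/(2t) → p_allow = 2σ_allow t/D = 2×53.19×36.8/952 = 4.112 MPa.

p_allow = 4.11 MPa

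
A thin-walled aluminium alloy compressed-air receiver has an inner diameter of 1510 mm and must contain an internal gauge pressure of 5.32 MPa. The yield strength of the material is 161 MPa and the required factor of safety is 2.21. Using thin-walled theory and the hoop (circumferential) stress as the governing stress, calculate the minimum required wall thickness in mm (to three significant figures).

t = 55.1 mm

σ_allow = 161/2.21 = 72.85 MPa.
Hoop stress σ_h = pD/(2t), so t = pD/(2σ_allow) = 5.32×1510/(2×72.85) = 55.13 mm.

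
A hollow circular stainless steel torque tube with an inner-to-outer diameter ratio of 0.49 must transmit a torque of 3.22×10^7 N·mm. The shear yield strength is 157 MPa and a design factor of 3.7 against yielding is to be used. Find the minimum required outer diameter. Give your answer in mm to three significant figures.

τ_allow = 157/3.7 = 42.43 MPa.
For a hollow shaft τ = 16T/[πd_o³(1−k⁴)] with k = 0.49, so 1−k⁴ = 0.9424.
d_o³ = 16T/[π τ_allow (1−k⁴)] = 16×3.2200×10^7/(π×42.43×0.9424) = 4.101×10^6 mm³.
d_o = 160.1 mm.

d_o = 160 mm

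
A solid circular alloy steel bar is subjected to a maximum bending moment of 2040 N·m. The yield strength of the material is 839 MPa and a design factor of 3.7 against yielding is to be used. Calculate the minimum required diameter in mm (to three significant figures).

σ_allow = 839/3.7 = 226.8 MPa.
For a solid circular section σ = 32M/(πd³), so d³ = 32M/(π σ_allow) = 32×2040000/(π×226.8) = 91640 mm³.
d = 45.08 mm.

d = 45.1 mm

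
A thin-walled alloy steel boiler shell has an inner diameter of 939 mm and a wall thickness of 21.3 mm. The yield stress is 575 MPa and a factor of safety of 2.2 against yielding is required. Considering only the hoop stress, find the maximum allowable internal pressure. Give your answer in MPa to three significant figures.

σ_allow = 575/2.2 = 261.4 MPa.
σ_h = pD/(2t) → p_allow = 2σ_allow t/D = 2×261.4×21.3/939 = 11.86 MPa.

p_allow = 11.9 MPa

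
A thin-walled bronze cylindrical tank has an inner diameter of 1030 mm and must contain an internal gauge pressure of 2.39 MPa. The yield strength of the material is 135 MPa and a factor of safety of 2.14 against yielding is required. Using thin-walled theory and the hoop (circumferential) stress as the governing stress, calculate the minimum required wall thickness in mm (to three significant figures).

t = 19.5 mm

σ_allow = 135/2.14 = 63.08 MPa.
Hoop stress σ_h = pD/(2t), so t = pD/(2σ_allow) = 2.39×1030/(2×63.08) = 19.51 mm.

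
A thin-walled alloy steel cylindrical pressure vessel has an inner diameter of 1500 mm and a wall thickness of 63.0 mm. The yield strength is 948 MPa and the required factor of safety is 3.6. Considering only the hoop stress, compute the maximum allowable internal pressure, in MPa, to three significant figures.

σ_allow = 948/3.6 = 263.3 MPa.
σ_h = pD/(2t) → p_allow = 2σ_allow t/D = 2×263.3×63.0/1500 = 22.12 MPa.

p_allow = 22.1 MPa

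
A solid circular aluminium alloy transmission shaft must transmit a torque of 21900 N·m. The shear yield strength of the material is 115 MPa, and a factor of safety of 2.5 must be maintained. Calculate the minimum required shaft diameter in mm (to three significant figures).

Allowable shear stress τ_allow = 115/2.5 = 46.00 MPa.
For a solid shaft τ = 16T/(πd³), so d³ = 16T/(π τ_allow) = 16×2.1900×10^7/(π×46.00) = 2.425×10^6 mm³.
d = (2.425×10^6)^(1/3) = 134.3 mm.

d = 134 mm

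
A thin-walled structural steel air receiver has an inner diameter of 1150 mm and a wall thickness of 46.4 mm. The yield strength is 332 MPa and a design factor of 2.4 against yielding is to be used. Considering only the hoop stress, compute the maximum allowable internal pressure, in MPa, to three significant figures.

p_allow = 11.2 MPa

σ_allow = 332/2.4 = 138.3 MPa.
σ_h = pD/(2t) → p_allow = 2σ_allow t/D = 2×138.3×46.4/1150 = 11.16 MPa.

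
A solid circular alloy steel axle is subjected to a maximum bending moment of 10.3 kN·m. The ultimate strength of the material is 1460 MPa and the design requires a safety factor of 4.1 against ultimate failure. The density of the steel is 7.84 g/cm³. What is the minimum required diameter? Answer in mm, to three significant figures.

d = 66.5 mm

σ_allow = 1460/4.1 = 356.1 MPa.
For a solid circular section σ = 32M/(πd³), so d³ = 32M/(π σ_allow) = 32×1.0300×10^7/(π×356.1) = 294600 mm³.
d = 66.54 mm.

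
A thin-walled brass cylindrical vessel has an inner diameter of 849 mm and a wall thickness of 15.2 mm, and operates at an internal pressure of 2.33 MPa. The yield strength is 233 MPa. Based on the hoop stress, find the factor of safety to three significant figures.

σ_h = pD/(2t) = 2.33×849/(2×15.2) = 65.07 MPa.
n = 233/65.07 = 3.581.

n = 3.58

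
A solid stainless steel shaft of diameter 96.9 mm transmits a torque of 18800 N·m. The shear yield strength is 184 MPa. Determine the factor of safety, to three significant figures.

n = 1.75

τ = 16T/(πd³) = 16×1.8800×10^7/(π×96.9³) = 105.2 MPa.
n = τ_limit/τ = 184/105.2 = 1.748.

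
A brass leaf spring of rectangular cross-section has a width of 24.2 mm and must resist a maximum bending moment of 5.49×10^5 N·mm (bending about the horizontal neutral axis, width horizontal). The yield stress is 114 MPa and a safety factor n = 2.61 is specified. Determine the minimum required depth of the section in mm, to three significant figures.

σ_allow = 114/2.61 = 43.68 MPa.
For a rectangular section σ = 6M/(bh²), so h² = 6M/(b σ_allow) = 6×549000/(24.2×43.68) = 3116 mm².
h = 55.82 mm.

h = 55.8 mm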